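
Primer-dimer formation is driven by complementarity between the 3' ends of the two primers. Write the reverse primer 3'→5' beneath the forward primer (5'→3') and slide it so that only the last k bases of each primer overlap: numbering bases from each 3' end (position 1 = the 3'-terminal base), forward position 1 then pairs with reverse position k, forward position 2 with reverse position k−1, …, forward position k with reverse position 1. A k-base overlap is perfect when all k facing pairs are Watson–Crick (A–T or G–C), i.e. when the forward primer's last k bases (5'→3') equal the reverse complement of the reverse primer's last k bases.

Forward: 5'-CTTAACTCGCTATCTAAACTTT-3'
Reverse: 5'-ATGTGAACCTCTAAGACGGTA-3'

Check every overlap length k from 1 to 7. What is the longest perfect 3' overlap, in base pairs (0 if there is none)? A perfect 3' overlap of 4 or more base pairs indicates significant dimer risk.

Last 7 bases (5'→3') — forward …AAACTTT, reverse …GACGGTA.
Reverse complement of the reverse primer's last 7 bases: TACCGTC; its first k bases are the reverse complement of the reverse primer's last k bases, so a perfect k-base overlap needs the forward primer's last k bases to equal them.
Comparing (forward last k vs required): k=1: T vs T ✓; k=2: TT vs TA ✗; k=3: TTT vs TAC ✗; k=4: CTTT vs TACC ✗; k=5: ACTTT vs TACCG ✗; k=6: AACTTT vs TACCGT ✗; k=7: AAACTTT vs TACCGTC ✗.
Only k = 1 is perfect, so the longest perfect 3' overlap is 1.

Longest perfect overlap: 1 complementary base pair; below the dimer-risk threshold (threshold 4).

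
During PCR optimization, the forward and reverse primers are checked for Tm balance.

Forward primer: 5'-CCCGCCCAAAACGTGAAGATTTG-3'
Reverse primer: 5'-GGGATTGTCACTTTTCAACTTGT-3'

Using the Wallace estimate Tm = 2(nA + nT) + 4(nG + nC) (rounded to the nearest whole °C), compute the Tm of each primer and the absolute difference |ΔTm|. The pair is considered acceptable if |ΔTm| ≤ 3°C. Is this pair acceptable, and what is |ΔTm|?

|ΔTm| = 6°C; the pair is not acceptable.

Forward: A=7 T=4 G=5 C=7 → Tm = 2·11 + 4·12 = 70°C.
Reverse: A=4 T=10 G=5 C=4 → Tm = 2·14 + 4·9 = 64°C.
|ΔTm| = |70 − 64| = 6°C, > 3°C.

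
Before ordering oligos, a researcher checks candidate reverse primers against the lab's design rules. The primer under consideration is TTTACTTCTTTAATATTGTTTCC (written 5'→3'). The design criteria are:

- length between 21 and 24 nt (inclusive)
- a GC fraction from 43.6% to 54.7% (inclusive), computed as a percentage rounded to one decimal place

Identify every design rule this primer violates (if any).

Fails: GC content.

Base counts: A=4, T=14, G=1, C=4 (length 23).
length: length 23 ✓
GC content: GC 5/23 = 21.7%, outside 43.6–54.7% ✗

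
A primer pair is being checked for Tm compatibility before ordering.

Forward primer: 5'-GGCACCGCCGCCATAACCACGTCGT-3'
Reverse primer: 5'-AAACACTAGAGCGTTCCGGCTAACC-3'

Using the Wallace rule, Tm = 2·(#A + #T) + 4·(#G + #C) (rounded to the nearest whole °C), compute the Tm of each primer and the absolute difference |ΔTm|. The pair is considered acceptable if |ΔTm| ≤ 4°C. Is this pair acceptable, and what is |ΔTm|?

|ΔTm| = 8°C; the pair is not acceptable.

Forward: A=5 T=3 G=6 C=11 → Tm = 2·8 + 4·17 = 84°C.
Reverse: A=8 T=4 G=5 C=8 → Tm = 2·12 + 4·13 = 76°C.
|ΔTm| = |84 − 76| = 8°C, > 4°C.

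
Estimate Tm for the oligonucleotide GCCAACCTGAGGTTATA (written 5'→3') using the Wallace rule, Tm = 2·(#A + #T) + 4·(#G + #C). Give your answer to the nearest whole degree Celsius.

50°C

Base counts: A=5, T=4, G=4, C=4 (length 17).
Tm = 2·(5+4) + 4·(4+4) = 2·9 + 4·8 = 18 + 32 = 50°C.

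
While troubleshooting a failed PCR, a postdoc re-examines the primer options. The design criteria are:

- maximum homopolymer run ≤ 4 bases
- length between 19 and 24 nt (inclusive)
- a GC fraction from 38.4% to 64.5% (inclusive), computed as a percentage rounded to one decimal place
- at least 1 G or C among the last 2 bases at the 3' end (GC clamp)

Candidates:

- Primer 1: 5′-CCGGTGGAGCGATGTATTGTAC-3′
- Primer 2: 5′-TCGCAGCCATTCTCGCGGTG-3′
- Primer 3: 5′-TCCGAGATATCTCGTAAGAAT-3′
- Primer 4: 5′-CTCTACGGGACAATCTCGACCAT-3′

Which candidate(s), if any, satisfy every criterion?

Primer 1 only.

Primer 1 (22 nt, A=4 T=6 G=8 C=4): longest run = 2 ✓; length 22 ✓; GC 12/22 = 54.5% ✓; 3' end AC has 1 G/C ✓ — passes.
Primer 2 (20 nt, A=2 T=5 G=6 C=7): longest run = 2 ✓; length 20 ✓; GC 13/20 = 65.0%, outside 38.4–64.5% ✗; 3' end TG has 1 G/C ✓ — fails.
Primer 3 (21 nt, A=7 T=6 G=4 C=4): longest run = 2 ✓; length 21 ✓; GC 8/21 = 38.1%, outside 38.4–64.5% ✗; 3' end AT has 0 G/C, need ≥1 ✗ — fails.
Primer 4 (23 nt, A=6 T=5 G=4 C=8): longest run = 3 ✓; length 23 ✓; GC 12/23 = 52.2% ✓; 3' end AT has 0 G/C, need ≥1 ✗ — fails.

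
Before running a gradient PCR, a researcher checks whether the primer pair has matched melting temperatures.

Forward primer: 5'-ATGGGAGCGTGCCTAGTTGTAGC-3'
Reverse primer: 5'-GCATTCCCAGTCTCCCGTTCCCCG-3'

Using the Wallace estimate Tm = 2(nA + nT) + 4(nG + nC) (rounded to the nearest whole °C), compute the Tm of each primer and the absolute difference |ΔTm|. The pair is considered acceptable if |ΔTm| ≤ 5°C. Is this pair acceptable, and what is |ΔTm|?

Forward: A=4 T=6 G=9 C=4 → Tm = 2·10 + 4·13 = 72°C.
Reverse: A=2 T=6 G=4 C=12 → Tm = 2·8 + 4·16 = 80°C.
|ΔTm| = |72 − 80| = 8°C, > 5°C.

|ΔTm| = 8°C; the pair is not acceptable.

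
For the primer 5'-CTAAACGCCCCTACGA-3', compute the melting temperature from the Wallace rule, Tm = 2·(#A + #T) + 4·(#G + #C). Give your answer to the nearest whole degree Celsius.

Base counts: A=5, T=2, G=2, C=7 (length 16).
Tm = 2·(5+2) + 4·(2+7) = 2·7 + 4·9 = 14 + 36 = 50°C.

50°C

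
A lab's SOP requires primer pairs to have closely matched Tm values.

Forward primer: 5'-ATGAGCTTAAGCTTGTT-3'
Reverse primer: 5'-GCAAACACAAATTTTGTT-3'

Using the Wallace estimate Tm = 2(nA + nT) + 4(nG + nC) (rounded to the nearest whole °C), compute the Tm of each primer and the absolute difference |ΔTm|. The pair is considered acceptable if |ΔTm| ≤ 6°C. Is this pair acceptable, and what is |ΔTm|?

|ΔTm| = 0°C; the pair is acceptable.

Forward: A=4 T=7 G=4 C=2 → Tm = 2·11 + 4·6 = 46°C.
Reverse: A=7 T=6 G=2 C=3 → Tm = 2·13 + 4·5 = 46°C.
|ΔTm| = |46 − 46| = 0°C, ≤ 6°C.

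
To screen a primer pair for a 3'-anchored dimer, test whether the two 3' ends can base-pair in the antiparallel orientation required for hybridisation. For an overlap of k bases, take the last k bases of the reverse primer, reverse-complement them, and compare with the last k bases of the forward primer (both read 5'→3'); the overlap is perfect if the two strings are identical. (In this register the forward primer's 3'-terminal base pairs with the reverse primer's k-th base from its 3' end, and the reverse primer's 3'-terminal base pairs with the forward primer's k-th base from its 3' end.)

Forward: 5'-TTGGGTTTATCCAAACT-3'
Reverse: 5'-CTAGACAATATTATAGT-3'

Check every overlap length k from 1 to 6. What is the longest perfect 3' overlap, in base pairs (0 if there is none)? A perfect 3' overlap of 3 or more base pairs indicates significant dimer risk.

Longest perfect overlap: 3 complementary base pairs; significant dimer risk (threshold 3).

Last 6 bases (5'→3') — forward …CAAACT, reverse …TATAGT.
Reverse complement of the reverse primer's last 6 bases: ACTATA; its first k bases are the reverse complement of the reverse primer's last k bases, so a perfect k-base overlap needs the forward primer's last k bases to equal them.
Comparing (forward last k vs required): k=1: T vs A ✗; k=2: CT vs AC ✗; k=3: ACT vs ACT ✓; k=4: AACT vs ACTA ✗; k=5: AAACT vs ACTAT ✗; k=6: CAAACT vs ACTATA ✗.
Only k = 3 is perfect, so the longest perfect 3' overlap is 3.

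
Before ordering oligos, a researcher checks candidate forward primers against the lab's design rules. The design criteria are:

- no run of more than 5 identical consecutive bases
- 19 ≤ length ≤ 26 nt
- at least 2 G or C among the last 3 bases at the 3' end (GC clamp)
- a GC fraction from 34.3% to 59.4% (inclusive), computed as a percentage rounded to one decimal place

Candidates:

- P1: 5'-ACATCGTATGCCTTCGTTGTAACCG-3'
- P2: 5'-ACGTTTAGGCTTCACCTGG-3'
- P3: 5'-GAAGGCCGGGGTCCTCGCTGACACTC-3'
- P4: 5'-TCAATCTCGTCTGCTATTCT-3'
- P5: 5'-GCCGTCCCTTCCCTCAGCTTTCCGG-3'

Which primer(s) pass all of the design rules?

P1 (25 nt, A=5 T=8 G=5 C=7): longest run = 2 ✓; length 25 ✓; 3' end CCG has 3 G/C ✓; GC 12/25 = 48.0% ✓ — passes.
P2 (19 nt, A=3 T=6 G=5 C=5): longest run = 3 ✓; length 19 ✓; 3' end TGG has 2 G/C ✓; GC 10/19 = 52.6% ✓ — passes.
P3 (26 nt, A=4 T=4 G=9 C=9): longest run = 4 ✓; length 26 ✓; 3' end CTC has 2 G/C ✓; GC 18/26 = 69.2%, outside 34.3–59.4% ✗ — fails.
P4 (20 nt, A=3 T=9 G=2 C=6): longest run = 2 ✓; length 20 ✓; 3' end TCT has 1 G/C, need ≥2 ✗; GC 8/20 = 40.0% ✓ — fails.
P5 (25 nt, A=1 T=7 G=5 C=12): longest run = 3 ✓; length 25 ✓; 3' end CGG has 3 G/C ✓; GC 17/25 = 68.0%, outside 34.3–59.4% ✗ — fails.

P1 and P2.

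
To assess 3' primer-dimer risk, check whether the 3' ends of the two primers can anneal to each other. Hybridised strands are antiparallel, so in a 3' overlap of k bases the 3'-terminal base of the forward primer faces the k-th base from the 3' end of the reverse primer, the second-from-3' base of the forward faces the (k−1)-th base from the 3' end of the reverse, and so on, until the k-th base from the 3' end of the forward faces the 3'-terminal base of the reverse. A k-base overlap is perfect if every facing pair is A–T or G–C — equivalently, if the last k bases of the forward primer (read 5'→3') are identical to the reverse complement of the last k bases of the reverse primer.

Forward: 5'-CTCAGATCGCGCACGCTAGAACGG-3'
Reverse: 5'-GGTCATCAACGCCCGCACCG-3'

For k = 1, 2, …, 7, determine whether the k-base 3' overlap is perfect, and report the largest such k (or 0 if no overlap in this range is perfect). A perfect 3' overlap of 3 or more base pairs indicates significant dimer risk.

Longest perfect overlap: 3 complementary base pairs; significant dimer risk (threshold 3).

Last 7 bases (5'→3') — forward …AGAACGG, reverse …CGCACCG.
Reverse complement of the reverse primer's last 7 bases: CGGTGCG; its first k bases are the reverse complement of the reverse primer's last k bases, so a perfect k-base overlap needs the forward primer's last k bases to equal them.
Comparing (forward last k vs required): k=1: G vs C ✗; k=2: GG vs CG ✗; k=3: CGG vs CGG ✓; k=4: ACGG vs CGGT ✗; k=5: AACGG vs CGGTG ✗; k=6: GAACGG vs CGGTGC ✗; k=7: AGAACGG vs CGGTGCG ✗.
Only k = 3 is perfect, so the longest perfect 3' overlap is 3.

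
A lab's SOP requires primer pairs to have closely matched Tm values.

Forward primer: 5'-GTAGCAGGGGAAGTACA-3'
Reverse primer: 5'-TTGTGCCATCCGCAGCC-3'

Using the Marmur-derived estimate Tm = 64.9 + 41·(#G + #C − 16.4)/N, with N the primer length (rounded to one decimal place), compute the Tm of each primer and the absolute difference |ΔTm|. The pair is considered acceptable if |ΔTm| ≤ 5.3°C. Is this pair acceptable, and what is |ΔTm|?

|ΔTm| = 4.8°C; the pair is acceptable.

Forward: G+C = 9, N = 17 → Tm = 64.9 + 41·(9 − 16.4)/17 = 47.1°C.
Reverse: G+C = 11, N = 17 → Tm = 64.9 + 41·(11 − 16.4)/17 = 51.9°C.
|ΔTm| = |47.1 − 51.9| = 4.8°C, ≤ 5.3°C.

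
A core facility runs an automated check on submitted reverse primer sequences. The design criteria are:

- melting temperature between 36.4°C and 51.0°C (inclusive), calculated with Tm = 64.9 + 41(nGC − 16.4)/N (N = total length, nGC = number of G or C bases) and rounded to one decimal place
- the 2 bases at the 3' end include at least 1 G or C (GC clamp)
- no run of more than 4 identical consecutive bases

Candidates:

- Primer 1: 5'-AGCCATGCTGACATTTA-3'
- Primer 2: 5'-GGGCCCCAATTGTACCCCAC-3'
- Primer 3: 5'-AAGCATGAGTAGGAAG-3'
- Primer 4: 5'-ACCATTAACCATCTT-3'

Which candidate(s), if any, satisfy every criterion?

Primer 1 (17 nt, A=5 T=5 G=3 C=4): Tm = 64.9 + 41·(7 − 16.4)/17 = 42.2°C ✓; 3' end TA has 0 G/C, need ≥1 ✗; longest run = 3 ✓ — fails.
Primer 2 (20 nt, A=4 T=3 G=4 C=9): Tm = 64.9 + 41·(13 − 16.4)/20 = 57.9°C, outside 36.4–51.0°C ✗; 3' end AC has 1 G/C ✓; longest run = 4 ✓ — fails.
Primer 3 (16 nt, A=7 T=2 G=6 C=1): Tm = 64.9 + 41·(7 − 16.4)/16 = 40.8°C ✓; 3' end AG has 1 G/C ✓; longest run = 2 ✓ — passes.
Primer 4 (15 nt, A=5 T=5 G=0 C=5): Tm = 64.9 + 41·(5 − 16.4)/15 = 33.7°C, outside 36.4–51.0°C ✗; 3' end TT has 0 G/C, need ≥1 ✗; longest run = 2 ✓ — fails.

Primer 3 only.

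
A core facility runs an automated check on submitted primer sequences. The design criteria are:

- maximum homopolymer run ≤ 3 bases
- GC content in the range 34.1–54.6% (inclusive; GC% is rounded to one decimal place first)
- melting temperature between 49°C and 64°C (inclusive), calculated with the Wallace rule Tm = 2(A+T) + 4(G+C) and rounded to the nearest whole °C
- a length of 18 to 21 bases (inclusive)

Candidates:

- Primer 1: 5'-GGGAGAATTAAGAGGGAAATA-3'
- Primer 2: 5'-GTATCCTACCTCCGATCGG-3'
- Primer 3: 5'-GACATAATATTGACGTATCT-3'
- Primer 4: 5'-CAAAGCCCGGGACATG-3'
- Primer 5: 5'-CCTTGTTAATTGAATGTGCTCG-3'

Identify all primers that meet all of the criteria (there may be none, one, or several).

Primer 1 only.

Primer 1 (21 nt, A=10 T=3 G=8 C=0): longest run = 3 ✓; GC 8/21 = 38.1% ✓; Tm = 2·13 + 4·8 = 58°C ✓; length 21 ✓ — passes.
Primer 2 (19 nt, A=3 T=5 G=4 C=7): longest run = 2 ✓; GC 11/19 = 57.9%, outside 34.1–54.6% ✗; Tm = 2·8 + 4·11 = 60°C ✓; length 19 ✓ — fails.
Primer 3 (20 nt, A=7 T=7 G=3 C=3): longest run = 2 ✓; GC 6/20 = 30.0%, outside 34.1–54.6% ✗; Tm = 2·14 + 4·6 = 52°C ✓; length 20 ✓ — fails.
Primer 4 (16 nt, A=5 T=1 G=5 C=5): longest run = 3 ✓; GC 10/16 = 62.5%, outside 34.1–54.6% ✗; Tm = 2·6 + 4·10 = 52°C ✓; length 16, outside 18–21 ✗ — fails.
Primer 5 (22 nt, A=4 T=9 G=5 C=4): longest run = 2 ✓; GC 9/22 = 40.9% ✓; Tm = 2·13 + 4·9 = 62°C ✓; length 22, outside 18–21 ✗ — fails.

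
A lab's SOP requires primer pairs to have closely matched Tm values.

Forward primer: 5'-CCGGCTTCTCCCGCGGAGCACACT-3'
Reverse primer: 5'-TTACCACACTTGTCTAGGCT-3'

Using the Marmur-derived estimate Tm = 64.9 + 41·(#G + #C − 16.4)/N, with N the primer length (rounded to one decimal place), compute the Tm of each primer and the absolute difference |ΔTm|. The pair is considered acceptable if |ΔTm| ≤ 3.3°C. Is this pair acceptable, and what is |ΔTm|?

|ΔTm| = 16.2°C; the pair is not acceptable.

Forward: G+C = 17, N = 24 → Tm = 64.9 + 41·(17 − 16.4)/24 = 65.9°C.
Reverse: G+C = 9, N = 20 → Tm = 64.9 + 41·(9 − 16.4)/20 = 49.7°C.
|ΔTm| = |65.9 − 49.7| = 16.2°C, > 3.3°C.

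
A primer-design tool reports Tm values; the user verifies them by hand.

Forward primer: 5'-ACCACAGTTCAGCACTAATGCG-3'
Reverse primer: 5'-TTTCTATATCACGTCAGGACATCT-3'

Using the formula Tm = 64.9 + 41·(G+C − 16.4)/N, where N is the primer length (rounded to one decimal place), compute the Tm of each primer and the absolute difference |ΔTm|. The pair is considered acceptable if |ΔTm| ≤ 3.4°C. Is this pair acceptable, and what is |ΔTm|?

Forward: G+C = 11, N = 22 → Tm = 64.9 + 41·(11 − 16.4)/22 = 54.8°C.
Reverse: G+C = 9, N = 24 → Tm = 64.9 + 41·(9 − 16.4)/24 = 52.3°C.
|ΔTm| = |54.8 − 52.3| = 2.5°C, ≤ 3.4°C.

|ΔTm| = 2.5°C; the pair is acceptable.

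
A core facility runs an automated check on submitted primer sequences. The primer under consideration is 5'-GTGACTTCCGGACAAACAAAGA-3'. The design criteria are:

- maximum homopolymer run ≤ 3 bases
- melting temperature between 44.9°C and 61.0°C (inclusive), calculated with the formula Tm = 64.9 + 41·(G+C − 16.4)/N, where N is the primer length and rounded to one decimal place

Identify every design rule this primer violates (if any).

Meets all criteria.

Base counts: A=9, T=3, G=5, C=5 (length 22).
homopolymer run: longest run = 3 ✓
Tm: Tm = 64.9 + 41·(10 − 16.4)/22 = 53.0°C ✓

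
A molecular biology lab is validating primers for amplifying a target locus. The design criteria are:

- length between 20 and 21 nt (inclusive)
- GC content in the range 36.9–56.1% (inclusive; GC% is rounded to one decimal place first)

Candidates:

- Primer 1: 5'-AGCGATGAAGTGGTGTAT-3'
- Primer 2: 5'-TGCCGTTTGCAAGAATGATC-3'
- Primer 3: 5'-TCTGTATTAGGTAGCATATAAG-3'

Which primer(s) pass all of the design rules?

Primer 1 (18 nt, A=5 T=5 G=7 C=1): length 18, outside 20–21 ✗; GC 8/18 = 44.4% ✓ — fails.
Primer 2 (20 nt, A=5 T=6 G=5 C=4): length 20 ✓; GC 9/20 = 45.0% ✓ — passes.
Primer 3 (22 nt, A=7 T=8 G=5 C=2): length 22, outside 20–21 ✗; GC 7/22 = 31.8%, outside 36.9–56.1% ✗ — fails.

Primer 2 only.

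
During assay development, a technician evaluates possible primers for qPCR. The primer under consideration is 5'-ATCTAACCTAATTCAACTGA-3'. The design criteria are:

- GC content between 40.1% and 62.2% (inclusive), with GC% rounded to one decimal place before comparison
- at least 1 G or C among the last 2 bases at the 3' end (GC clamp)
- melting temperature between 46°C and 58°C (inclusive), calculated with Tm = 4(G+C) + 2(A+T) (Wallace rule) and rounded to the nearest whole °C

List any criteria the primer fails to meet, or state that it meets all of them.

Base counts: A=8, T=6, G=1, C=5 (length 20).
GC content: GC 6/20 = 30.0%, outside 40.1–62.2% ✗
GC clamp: 3' end GA has 1 G/C ✓
Tm: Tm = 2·14 + 4·6 = 52°C ✓

Fails: GC content.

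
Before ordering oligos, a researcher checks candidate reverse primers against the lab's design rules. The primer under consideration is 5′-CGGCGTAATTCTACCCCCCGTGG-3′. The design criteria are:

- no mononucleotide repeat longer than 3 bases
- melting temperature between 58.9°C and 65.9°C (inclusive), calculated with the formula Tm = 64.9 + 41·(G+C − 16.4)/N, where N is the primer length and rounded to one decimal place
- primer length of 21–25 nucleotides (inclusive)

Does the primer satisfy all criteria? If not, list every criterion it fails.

Base counts: A=3, T=5, G=6, C=9 (length 23).
homopolymer run: longest run = 6, exceeds 3 ✗
Tm: Tm = 64.9 + 41·(15 − 16.4)/23 = 62.4°C ✓
length: length 23 ✓

Fails: homopolymer run.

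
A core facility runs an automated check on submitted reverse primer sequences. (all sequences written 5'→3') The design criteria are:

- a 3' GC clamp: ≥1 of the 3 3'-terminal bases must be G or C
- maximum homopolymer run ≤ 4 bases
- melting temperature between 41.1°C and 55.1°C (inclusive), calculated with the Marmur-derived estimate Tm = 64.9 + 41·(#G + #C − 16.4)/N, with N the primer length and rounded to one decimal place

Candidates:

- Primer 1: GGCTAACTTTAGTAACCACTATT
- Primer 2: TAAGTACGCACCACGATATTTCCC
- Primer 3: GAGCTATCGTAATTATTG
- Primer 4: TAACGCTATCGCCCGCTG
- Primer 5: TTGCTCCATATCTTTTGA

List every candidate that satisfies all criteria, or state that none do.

Primer 3, Primer 4 and Primer 5.

Primer 1 (23 nt, A=7 T=8 G=3 C=5): 3' end ATT has 0 G/C, need ≥1 ✗; longest run = 3 ✓; Tm = 64.9 + 41·(8 − 16.4)/23 = 49.9°C ✓ — fails.
Primer 2 (24 nt, A=7 T=6 G=3 C=8): 3' end CCC has 3 G/C ✓; longest run = 3 ✓; Tm = 64.9 + 41·(11 − 16.4)/24 = 55.7°C, outside 41.1–55.1°C ✗ — fails.
Primer 3 (18 nt, A=5 T=7 G=4 C=2): 3' end TTG has 1 G/C ✓; longest run = 2 ✓; Tm = 64.9 + 41·(6 − 16.4)/18 = 41.2°C ✓ — passes.
Primer 4 (18 nt, A=3 T=4 G=4 C=7): 3' end CTG has 2 G/C ✓; longest run = 3 ✓; Tm = 64.9 + 41·(11 − 16.4)/18 = 52.6°C ✓ — passes.
Primer 5 (18 nt, A=3 T=9 G=2 C=4): 3' end TGA has 1 G/C ✓; longest run = 4 ✓; Tm = 64.9 + 41·(6 − 16.4)/18 = 41.2°C ✓ — passes.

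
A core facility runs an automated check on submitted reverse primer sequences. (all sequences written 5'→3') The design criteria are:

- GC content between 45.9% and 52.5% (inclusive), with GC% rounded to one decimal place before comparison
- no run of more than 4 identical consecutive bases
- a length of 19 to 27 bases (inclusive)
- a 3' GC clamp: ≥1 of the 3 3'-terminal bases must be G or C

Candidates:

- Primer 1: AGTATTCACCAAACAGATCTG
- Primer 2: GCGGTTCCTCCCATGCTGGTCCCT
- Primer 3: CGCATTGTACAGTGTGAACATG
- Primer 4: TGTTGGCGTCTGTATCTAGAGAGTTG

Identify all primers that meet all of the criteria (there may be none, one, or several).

Primer 4 only.

Primer 1 (21 nt, A=8 T=5 G=3 C=5): GC 8/21 = 38.1%, outside 45.9–52.5% ✗; longest run = 3 ✓; length 21 ✓; 3' end CTG has 2 G/C ✓ — fails.
Primer 2 (24 nt, A=1 T=7 G=6 C=10): GC 16/24 = 66.7%, outside 45.9–52.5% ✗; longest run = 3 ✓; length 24 ✓; 3' end CCT has 2 G/C ✓ — fails.
Primer 3 (22 nt, A=6 T=6 G=6 C=4): GC 10/22 = 45.5%, outside 45.9–52.5% ✗; longest run = 2 ✓; length 22 ✓; 3' end ATG has 1 G/C ✓ — fails.
Primer 4 (26 nt, A=4 T=10 G=9 C=3): GC 12/26 = 46.2% ✓; longest run = 2 ✓; length 26 ✓; 3' end TTG has 1 G/C ✓ — passes.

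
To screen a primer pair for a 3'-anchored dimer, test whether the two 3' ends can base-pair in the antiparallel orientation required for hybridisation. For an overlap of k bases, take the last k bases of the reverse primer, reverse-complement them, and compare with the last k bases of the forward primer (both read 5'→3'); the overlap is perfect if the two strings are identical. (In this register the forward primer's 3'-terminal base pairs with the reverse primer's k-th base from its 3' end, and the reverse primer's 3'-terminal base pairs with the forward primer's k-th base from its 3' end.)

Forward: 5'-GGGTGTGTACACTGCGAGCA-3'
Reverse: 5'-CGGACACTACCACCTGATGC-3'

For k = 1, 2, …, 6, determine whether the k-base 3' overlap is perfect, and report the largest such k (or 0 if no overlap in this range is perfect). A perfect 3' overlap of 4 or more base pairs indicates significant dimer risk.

Last 6 bases (5'→3') — forward …CGAGCA, reverse …TGATGC.
Reverse complement of the reverse primer's last 6 bases: GCATCA; its first k bases are the reverse complement of the reverse primer's last k bases, so a perfect k-base overlap needs the forward primer's last k bases to equal them.
Comparing (forward last k vs required): k=1: A vs G ✗; k=2: CA vs GC ✗; k=3: GCA vs GCA ✓; k=4: AGCA vs GCAT ✗; k=5: GAGCA vs GCATC ✗; k=6: CGAGCA vs GCATCA ✗.
Only k = 3 is perfect, so the longest perfect 3' overlap is 3.

Longest perfect overlap: 3 complementary base pairs; below the dimer-risk threshold (threshold 4).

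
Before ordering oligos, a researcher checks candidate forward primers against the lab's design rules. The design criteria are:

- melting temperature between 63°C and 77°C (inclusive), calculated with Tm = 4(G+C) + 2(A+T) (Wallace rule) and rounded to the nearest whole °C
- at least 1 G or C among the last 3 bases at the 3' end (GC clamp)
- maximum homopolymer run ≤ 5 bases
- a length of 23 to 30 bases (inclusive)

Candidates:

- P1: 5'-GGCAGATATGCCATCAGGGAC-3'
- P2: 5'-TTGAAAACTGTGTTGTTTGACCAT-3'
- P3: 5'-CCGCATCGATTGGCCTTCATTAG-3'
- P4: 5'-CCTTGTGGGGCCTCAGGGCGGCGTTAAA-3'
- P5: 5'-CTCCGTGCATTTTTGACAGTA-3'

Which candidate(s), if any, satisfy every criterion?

P2 and P3.

P1 (21 nt, A=6 T=3 G=7 C=5): Tm = 2·9 + 4·12 = 66°C ✓; 3' end GAC has 2 G/C ✓; longest run = 3 ✓; length 21, outside 23–30 ✗ — fails.
P2 (24 nt, A=6 T=10 G=5 C=3): Tm = 2·16 + 4·8 = 64°C ✓; 3' end CAT has 1 G/C ✓; longest run = 4 ✓; length 24 ✓ — passes.
P3 (23 nt, A=4 T=7 G=5 C=7): Tm = 2·11 + 4·12 = 70°C ✓; 3' end TAG has 1 G/C ✓; longest run = 2 ✓; length 23 ✓ — passes.
P4 (28 nt, A=4 T=6 G=11 C=7): Tm = 2·10 + 4·18 = 92°C, outside 63–77°C ✗; 3' end AAA has 0 G/C, need ≥1 ✗; longest run = 4 ✓; length 28 ✓ — fails.
P5 (21 nt, A=4 T=8 G=4 C=5): Tm = 2·12 + 4·9 = 60°C, outside 63–77°C ✗; 3' end GTA has 1 G/C ✓; longest run = 5 ✓; length 21, outside 23–30 ✗ — fails.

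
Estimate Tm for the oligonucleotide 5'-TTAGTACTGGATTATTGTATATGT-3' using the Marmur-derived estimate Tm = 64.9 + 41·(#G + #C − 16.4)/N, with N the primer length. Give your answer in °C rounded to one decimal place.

47.1°C

Base counts: A=6, T=12, G=5, C=1; G+C = 6, N = 24.
Tm = 64.9 + 41·(6 − 16.4)/24 = 64.9 + -426.40/24 = 47.1°C.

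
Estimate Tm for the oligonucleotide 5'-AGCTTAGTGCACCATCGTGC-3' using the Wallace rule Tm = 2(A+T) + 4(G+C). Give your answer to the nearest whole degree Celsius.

Base counts: A=4, T=5, G=5, C=6 (length 20).
Tm = 2·(4+5) + 4·(5+6) = 2·9 + 4·11 = 18 + 44 = 62°C.

62°C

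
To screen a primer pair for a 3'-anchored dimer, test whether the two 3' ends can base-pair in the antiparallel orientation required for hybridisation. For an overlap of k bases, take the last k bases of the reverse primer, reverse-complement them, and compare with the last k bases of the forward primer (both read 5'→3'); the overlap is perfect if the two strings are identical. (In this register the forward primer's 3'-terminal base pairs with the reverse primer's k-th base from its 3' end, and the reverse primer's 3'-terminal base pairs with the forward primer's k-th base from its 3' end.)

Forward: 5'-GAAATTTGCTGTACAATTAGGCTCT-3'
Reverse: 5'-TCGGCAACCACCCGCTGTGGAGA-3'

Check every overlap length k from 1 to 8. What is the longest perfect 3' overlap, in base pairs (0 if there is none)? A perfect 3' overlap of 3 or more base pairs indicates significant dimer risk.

Longest perfect overlap: 3 complementary base pairs; significant dimer risk (threshold 3).

Last 8 bases (5'→3') — forward …TAGGCTCT, reverse …TGTGGAGA.
Reverse complement of the reverse primer's last 8 bases: TCTCCACA; its first k bases are the reverse complement of the reverse primer's last k bases, so a perfect k-base overlap needs the forward primer's last k bases to equal them.
Comparing (forward last k vs required): k=1: T vs T ✓; k=2: CT vs TC ✗; k=3: TCT vs TCT ✓; k=4: CTCT vs TCTC ✗; k=5: GCTCT vs TCTCC ✗; k=6: GGCTCT vs TCTCCA ✗; k=7: AGGCTCT vs TCTCCAC ✗; k=8: TAGGCTCT vs TCTCCACA ✗.
Perfect overlaps at k = 1, 3; the largest is 3.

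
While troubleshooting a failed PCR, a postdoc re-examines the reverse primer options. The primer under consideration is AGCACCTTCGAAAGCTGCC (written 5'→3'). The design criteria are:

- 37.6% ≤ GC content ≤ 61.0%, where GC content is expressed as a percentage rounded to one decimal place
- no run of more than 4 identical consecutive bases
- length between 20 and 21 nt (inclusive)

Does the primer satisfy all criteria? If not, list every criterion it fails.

Fails: length.

Base counts: A=5, T=3, G=4, C=7 (length 19).
GC content: GC 11/19 = 57.9% ✓
homopolymer run: longest run = 3 ✓
length: length 19, outside 20–21 ✗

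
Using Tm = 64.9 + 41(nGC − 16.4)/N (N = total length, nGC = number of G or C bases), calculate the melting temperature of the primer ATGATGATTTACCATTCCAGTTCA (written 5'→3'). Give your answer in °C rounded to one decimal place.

50.6°C

Base counts: A=7, T=9, G=3, C=5; G+C = 8, N = 24.
Tm = 64.9 + 41·(8 − 16.4)/24 = 64.9 + -344.40/24 = 50.6°C.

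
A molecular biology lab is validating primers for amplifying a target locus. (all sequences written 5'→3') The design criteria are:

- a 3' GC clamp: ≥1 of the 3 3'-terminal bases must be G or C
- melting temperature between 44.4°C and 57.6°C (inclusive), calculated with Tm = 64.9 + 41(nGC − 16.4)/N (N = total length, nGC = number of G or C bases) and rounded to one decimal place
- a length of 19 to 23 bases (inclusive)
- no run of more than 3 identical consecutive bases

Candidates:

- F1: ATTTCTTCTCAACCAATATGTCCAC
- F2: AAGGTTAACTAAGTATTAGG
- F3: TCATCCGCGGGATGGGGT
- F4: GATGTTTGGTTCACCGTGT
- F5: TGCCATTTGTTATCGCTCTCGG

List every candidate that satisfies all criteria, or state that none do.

F1 (25 nt, A=7 T=9 G=1 C=8): 3' end CAC has 2 G/C ✓; Tm = 64.9 + 41·(9 − 16.4)/25 = 52.8°C ✓; length 25, outside 19–23 ✗; longest run = 3 ✓ — fails.
F2 (20 nt, A=8 T=6 G=5 C=1): 3' end AGG has 2 G/C ✓; Tm = 64.9 + 41·(6 − 16.4)/20 = 43.6°C, outside 44.4–57.6°C ✗; length 20 ✓; longest run = 2 ✓ — fails.
F3 (18 nt, A=2 T=4 G=8 C=4): 3' end GGT has 2 G/C ✓; Tm = 64.9 + 41·(12 − 16.4)/18 = 54.9°C ✓; length 18, outside 19–23 ✗; longest run = 4, exceeds 3 ✗ — fails.
F4 (19 nt, A=2 T=8 G=6 C=3): 3' end TGT has 1 G/C ✓; Tm = 64.9 + 41·(9 − 16.4)/19 = 48.9°C ✓; length 19 ✓; longest run = 3 ✓ — passes.
F5 (22 nt, A=2 T=9 G=5 C=6): 3' end CGG has 3 G/C ✓; Tm = 64.9 + 41·(11 − 16.4)/22 = 54.8°C ✓; length 22 ✓; longest run = 3 ✓ — passes.

F4 and F5.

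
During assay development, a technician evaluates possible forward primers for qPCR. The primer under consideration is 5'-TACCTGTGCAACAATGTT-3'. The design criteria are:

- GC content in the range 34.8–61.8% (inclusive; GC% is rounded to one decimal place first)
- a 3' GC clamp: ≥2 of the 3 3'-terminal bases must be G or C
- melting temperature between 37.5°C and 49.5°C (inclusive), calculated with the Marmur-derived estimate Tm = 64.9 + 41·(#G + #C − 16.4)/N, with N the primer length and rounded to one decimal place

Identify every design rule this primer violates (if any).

Fails: GC clamp.

Base counts: A=5, T=6, G=3, C=4 (length 18).
GC content: GC 7/18 = 38.9% ✓
GC clamp: 3' end GTT has 1 G/C, need ≥2 ✗
Tm: Tm = 64.9 + 41·(7 − 16.4)/18 = 43.5°C ✓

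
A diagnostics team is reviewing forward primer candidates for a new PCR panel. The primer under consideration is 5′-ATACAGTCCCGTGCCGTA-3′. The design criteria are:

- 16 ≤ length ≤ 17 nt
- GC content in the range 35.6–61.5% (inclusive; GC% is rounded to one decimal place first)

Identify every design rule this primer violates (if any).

Fails: length.

Base counts: A=4, T=4, G=4, C=6 (length 18).
length: length 18, outside 16–17 ✗
GC content: GC 10/18 = 55.6% ✓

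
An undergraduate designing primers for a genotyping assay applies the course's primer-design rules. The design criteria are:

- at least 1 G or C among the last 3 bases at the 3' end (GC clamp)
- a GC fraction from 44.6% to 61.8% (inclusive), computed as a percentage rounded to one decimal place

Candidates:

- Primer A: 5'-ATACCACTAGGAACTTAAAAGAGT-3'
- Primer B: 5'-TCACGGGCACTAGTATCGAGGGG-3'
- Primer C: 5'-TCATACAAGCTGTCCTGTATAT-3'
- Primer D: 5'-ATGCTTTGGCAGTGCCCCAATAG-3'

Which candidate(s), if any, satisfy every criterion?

Primer B and Primer D.

Primer A (24 nt, A=11 T=5 G=4 C=4): 3' end AGT has 1 G/C ✓; GC 8/24 = 33.3%, outside 44.6–61.8% ✗ — fails.
Primer B (23 nt, A=5 T=4 G=9 C=5): 3' end GGG has 3 G/C ✓; GC 14/23 = 60.9% ✓ — passes.
Primer C (22 nt, A=6 T=8 G=3 C=5): 3' end TAT has 0 G/C, need ≥1 ✗; GC 8/22 = 36.4%, outside 44.6–61.8% ✗ — fails.
Primer D (23 nt, A=5 T=6 G=6 C=6): 3' end TAG has 1 G/C ✓; GC 12/23 = 52.2% ✓ — passes.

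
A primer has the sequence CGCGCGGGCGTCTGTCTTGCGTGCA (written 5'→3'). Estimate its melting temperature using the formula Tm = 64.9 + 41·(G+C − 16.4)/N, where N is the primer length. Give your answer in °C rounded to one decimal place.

Base counts: A=1, T=6, G=10, C=8; G+C = 18, N = 25.
Tm = 64.9 + 41·(18 − 16.4)/25 = 64.9 + 65.60/25 = 67.5°C.

67.5°C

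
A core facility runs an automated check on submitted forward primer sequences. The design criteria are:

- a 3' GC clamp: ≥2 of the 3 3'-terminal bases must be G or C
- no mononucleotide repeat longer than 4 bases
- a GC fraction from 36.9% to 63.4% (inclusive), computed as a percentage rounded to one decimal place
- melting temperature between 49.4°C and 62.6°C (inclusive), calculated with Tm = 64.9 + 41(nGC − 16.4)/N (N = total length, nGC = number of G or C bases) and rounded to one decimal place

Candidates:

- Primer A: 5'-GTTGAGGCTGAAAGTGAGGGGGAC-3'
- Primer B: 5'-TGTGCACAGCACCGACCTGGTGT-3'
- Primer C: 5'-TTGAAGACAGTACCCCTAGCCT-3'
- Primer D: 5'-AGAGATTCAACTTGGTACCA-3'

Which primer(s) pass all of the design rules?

Primer C only.

Primer A (24 nt, A=6 T=4 G=12 C=2): 3' end GAC has 2 G/C ✓; longest run = 5, exceeds 4 ✗; GC 14/24 = 58.3% ✓; Tm = 64.9 + 41·(14 − 16.4)/24 = 60.8°C ✓ — fails.
Primer B (23 nt, A=4 T=5 G=7 C=7): 3' end TGT has 1 G/C, need ≥2 ✗; longest run = 2 ✓; GC 14/23 = 60.9% ✓; Tm = 64.9 + 41·(14 − 16.4)/23 = 60.6°C ✓ — fails.
Primer C (22 nt, A=6 T=5 G=4 C=7): 3' end CCT has 2 G/C ✓; longest run = 4 ✓; GC 11/22 = 50.0% ✓; Tm = 64.9 + 41·(11 − 16.4)/22 = 54.8°C ✓ — passes.
Primer D (20 nt, A=7 T=5 G=4 C=4): 3' end CCA has 2 G/C ✓; longest run = 2 ✓; GC 8/20 = 40.0% ✓; Tm = 64.9 + 41·(8 − 16.4)/20 = 47.7°C, outside 49.4–62.6°C ✗ — fails.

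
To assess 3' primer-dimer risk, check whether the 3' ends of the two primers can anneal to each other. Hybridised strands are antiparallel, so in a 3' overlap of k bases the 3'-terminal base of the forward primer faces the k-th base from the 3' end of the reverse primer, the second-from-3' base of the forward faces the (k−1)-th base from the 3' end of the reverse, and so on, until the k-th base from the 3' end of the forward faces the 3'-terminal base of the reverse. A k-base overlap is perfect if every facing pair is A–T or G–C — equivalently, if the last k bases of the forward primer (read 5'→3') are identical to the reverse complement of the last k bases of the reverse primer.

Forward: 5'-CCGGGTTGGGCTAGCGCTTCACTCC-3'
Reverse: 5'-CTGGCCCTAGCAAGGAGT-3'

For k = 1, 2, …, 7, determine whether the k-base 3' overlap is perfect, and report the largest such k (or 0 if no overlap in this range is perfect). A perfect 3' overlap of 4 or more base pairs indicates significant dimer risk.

Last 7 bases (5'→3') — forward …TCACTCC, reverse …AAGGAGT.
Reverse complement of the reverse primer's last 7 bases: ACTCCTT; its first k bases are the reverse complement of the reverse primer's last k bases, so a perfect k-base overlap needs the forward primer's last k bases to equal them.
Comparing (forward last k vs required): k=1: C vs A ✗; k=2: CC vs AC ✗; k=3: TCC vs ACT ✗; k=4: CTCC vs ACTC ✗; k=5: ACTCC vs ACTCC ✓; k=6: CACTCC vs ACTCCT ✗; k=7: TCACTCC vs ACTCCTT ✗.
Only k = 5 is perfect, so the longest perfect 3' overlap is 5.

Longest perfect overlap: 5 complementary base pairs; significant dimer risk (threshold 4).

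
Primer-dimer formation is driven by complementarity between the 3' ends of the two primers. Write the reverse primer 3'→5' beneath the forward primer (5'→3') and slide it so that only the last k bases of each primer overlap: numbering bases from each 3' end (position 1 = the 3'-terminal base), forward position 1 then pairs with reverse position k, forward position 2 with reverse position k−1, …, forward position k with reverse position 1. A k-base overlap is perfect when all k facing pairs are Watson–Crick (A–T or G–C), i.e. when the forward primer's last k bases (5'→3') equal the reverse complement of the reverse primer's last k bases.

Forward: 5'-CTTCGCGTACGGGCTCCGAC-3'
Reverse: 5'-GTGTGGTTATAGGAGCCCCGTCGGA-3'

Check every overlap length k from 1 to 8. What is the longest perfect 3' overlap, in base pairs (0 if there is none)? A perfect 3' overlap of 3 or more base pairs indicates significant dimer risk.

Longest perfect overlap: 6 complementary base pairs; significant dimer risk (threshold 3).

Last 8 bases (5'→3') — forward …GCTCCGAC, reverse …CCGTCGGA.
Reverse complement of the reverse primer's last 8 bases: TCCGACGG; its first k bases are the reverse complement of the reverse primer's last k bases, so a perfect k-base overlap needs the forward primer's last k bases to equal them.
Comparing (forward last k vs required): k=1: C vs T ✗; k=2: AC vs TC ✗; k=3: GAC vs TCC ✗; k=4: CGAC vs TCCG ✗; k=5: CCGAC vs TCCGA ✗; k=6: TCCGAC vs TCCGAC ✓; k=7: CTCCGAC vs TCCGACG ✗; k=8: GCTCCGAC vs TCCGACGG ✗.
Only k = 6 is perfect, so the longest perfect 3' overlap is 6.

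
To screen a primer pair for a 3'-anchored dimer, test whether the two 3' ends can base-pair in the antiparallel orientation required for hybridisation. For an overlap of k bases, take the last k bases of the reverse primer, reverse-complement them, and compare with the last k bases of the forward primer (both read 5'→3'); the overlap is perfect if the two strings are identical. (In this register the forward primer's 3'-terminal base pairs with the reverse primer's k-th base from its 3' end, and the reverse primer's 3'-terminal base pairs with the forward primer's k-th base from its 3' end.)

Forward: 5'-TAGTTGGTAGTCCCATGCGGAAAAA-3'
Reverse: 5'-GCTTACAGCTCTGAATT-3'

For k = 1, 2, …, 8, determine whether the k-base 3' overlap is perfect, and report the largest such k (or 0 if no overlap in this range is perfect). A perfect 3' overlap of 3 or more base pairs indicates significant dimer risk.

Longest perfect overlap: 2 complementary base pairs; below the dimer-risk threshold (threshold 3).

Last 8 bases (5'→3') — forward …CGGAAAAA, reverse …TCTGAATT.
Reverse complement of the reverse primer's last 8 bases: AATTCAGA; its first k bases are the reverse complement of the reverse primer's last k bases, so a perfect k-base overlap needs the forward primer's last k bases to equal them.
Comparing (forward last k vs required): k=1: A vs A ✓; k=2: AA vs AA ✓; k=3: AAA vs AAT ✗; k=4: AAAA vs AATT ✗; k=5: AAAAA vs AATTC ✗; k=6: GAAAAA vs AATTCA ✗; k=7: GGAAAAA vs AATTCAG ✗; k=8: CGGAAAAA vs AATTCAGA ✗.
Perfect overlaps at k = 1, 2; the largest is 2.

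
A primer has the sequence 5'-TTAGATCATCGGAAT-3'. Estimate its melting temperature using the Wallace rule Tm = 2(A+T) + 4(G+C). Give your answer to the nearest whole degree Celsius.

40°C

Base counts: A=5, T=5, G=3, C=2 (length 15).
Tm = 2·(5+5) + 4·(3+2) = 2·10 + 4·5 = 20 + 20 = 40°C.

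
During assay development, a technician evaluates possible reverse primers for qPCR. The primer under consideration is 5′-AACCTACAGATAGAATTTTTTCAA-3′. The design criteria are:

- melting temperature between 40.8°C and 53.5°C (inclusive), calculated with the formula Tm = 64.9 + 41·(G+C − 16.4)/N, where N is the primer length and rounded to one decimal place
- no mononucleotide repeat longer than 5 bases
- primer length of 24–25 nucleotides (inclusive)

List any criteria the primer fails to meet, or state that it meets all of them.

Base counts: A=10, T=8, G=2, C=4 (length 24).
Tm: Tm = 64.9 + 41·(6 − 16.4)/24 = 47.1°C ✓
homopolymer run: longest run = 6, exceeds 5 ✗
length: length 24 ✓

Fails: homopolymer run.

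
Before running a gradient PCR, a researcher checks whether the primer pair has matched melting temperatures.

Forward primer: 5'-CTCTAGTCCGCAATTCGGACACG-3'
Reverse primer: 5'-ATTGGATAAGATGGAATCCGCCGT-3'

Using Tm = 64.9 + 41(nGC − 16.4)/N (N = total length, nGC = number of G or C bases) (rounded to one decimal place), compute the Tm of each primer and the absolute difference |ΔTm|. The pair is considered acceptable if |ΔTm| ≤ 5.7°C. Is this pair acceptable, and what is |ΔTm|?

|ΔTm| = 3.1°C; the pair is acceptable.

Forward: G+C = 13, N = 23 → Tm = 64.9 + 41·(13 − 16.4)/23 = 58.8°C.
Reverse: G+C = 11, N = 24 → Tm = 64.9 + 41·(11 − 16.4)/24 = 55.7°C.
|ΔTm| = |58.8 − 55.7| = 3.1°C, ≤ 5.7°C.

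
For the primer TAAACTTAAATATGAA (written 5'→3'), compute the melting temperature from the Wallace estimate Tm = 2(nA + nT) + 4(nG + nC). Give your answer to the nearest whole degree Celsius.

Base counts: A=9, T=5, G=1, C=1 (length 16).
Tm = 2·(9+5) + 4·(1+1) = 2·14 + 4·2 = 28 + 8 = 36°C.

36°C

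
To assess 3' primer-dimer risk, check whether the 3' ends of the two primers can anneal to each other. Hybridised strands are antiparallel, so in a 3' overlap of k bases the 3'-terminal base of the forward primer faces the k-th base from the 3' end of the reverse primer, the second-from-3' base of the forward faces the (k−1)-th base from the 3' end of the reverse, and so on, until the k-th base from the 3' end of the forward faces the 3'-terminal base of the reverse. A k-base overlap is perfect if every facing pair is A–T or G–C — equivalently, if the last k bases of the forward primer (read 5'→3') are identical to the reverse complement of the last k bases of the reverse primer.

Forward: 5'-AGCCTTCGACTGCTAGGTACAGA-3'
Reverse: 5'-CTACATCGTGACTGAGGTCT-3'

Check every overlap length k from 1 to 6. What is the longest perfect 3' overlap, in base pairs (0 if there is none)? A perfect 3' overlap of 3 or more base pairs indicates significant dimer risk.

Last 6 bases (5'→3') — forward …TACAGA, reverse …AGGTCT.
Reverse complement of the reverse primer's last 6 bases: AGACCT; its first k bases are the reverse complement of the reverse primer's last k bases, so a perfect k-base overlap needs the forward primer's last k bases to equal them.
Comparing (forward last k vs required): k=1: A vs A ✓; k=2: GA vs AG ✗; k=3: AGA vs AGA ✓; k=4: CAGA vs AGAC ✗; k=5: ACAGA vs AGACC ✗; k=6: TACAGA vs AGACCT ✗.
Perfect overlaps at k = 1, 3; the largest is 3.

Longest perfect overlap: 3 complementary base pairs; significant dimer risk (threshold 3).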